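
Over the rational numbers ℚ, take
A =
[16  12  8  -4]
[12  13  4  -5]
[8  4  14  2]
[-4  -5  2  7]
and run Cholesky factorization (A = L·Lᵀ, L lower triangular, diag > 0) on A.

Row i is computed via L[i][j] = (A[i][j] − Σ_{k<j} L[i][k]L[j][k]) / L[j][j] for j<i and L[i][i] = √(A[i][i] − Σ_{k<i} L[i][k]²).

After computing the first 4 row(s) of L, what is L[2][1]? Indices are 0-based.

L[2][1] = -1

Step 1: L[0][0] = √(16) = 4.
  L[1][0] = (12) / L[0][0] = 3.
Step 2: L[1][1] = √(4) = 2.
  L[2][0] = (8) / L[0][0] = 2.
  L[2][1] = (-2) / L[1][1] = -1.
Step 3: L[2][2] = √(9) = 3.
  L[3][0] = (-4) / L[0][0] = -1.
  L[3][1] = (-2) / L[1][1] = -1.
  L[3][2] = (3) / L[2][2] = 1.
Step 4: L[3][3] = √(4) = 2.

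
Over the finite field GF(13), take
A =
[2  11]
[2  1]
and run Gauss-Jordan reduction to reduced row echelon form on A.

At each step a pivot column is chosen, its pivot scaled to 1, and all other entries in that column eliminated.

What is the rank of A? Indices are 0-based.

rank = 2

step 1: normalize row 0 (÷2) = (1, 12)
  row 1: subtract 2×row0 = (0, 3)
step 2: normalize row 1 (÷3) = (0, 1)
  row 0: subtract 12×row1 = (1, 0)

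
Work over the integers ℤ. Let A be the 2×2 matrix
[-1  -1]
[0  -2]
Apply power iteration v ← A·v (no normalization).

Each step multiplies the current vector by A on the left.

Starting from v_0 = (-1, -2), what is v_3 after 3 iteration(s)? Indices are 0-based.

v_3 = (15, 16)

v_0 = (-1, -2).
v_1 = A·v_0 = (3, 4).
v_2 = A·v_1 = (-7, -8).
v_3 = A·v_2 = (15, 16).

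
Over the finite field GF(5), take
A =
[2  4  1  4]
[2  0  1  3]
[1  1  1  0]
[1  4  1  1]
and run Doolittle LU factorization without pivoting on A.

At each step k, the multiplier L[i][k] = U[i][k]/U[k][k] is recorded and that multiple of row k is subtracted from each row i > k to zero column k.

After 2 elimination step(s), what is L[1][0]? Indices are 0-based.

k=0: U[0][0]=2
  eliminate (1,0): mult=1, new row 1: (0, 1, 0, 4); set L[1][0]=1
  eliminate (2,0): mult=3, new row 2: (0, 4, 3, 3); set L[2][0]=3
  eliminate (3,0): mult=3, new row 3: (0, 2, 3, 4); set L[3][0]=3
k=1: U[1][1]=1
  eliminate (2,1): mult=4, new row 2: (0, 0, 3, 2); set L[2][1]=4
  eliminate (3,1): mult=2, new row 3: (0, 0, 3, 1); set L[3][1]=2

L[1][0] = 1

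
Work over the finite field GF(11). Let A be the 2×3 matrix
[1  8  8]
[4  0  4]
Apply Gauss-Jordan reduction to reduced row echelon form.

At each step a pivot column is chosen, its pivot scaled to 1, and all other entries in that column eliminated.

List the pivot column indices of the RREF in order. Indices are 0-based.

pivot columns: 0, 1

step 1: normalize row 0 (÷1) = (1, 8, 8)
  row 1: subtract 4×row0 = (0, 1, 5)
step 2: normalize row 1 (÷1) = (0, 1, 5)
  row 0: subtract 8×row1 = (1, 0, 1)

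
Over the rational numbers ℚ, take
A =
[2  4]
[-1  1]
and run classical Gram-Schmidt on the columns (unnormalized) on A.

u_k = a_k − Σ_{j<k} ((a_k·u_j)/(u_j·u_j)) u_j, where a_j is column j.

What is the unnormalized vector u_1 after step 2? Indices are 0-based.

Step 1: u_0 = a_0 = (2, -1).
Step 2: u_1 = a_1 − (7/5)·u_0 = (6/5, 12/5).

u_1 = (6/5, 12/5)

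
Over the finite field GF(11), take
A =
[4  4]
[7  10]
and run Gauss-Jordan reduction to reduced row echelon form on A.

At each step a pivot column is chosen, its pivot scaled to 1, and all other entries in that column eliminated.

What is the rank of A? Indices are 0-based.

step 1: normalize row 0 (÷4) = (1, 1)
  row 1: subtract 7×row0 = (0, 3)
step 2: normalize row 1 (÷3) = (0, 1)
  row 0: subtract 1×row1 = (1, 0)

rank = 2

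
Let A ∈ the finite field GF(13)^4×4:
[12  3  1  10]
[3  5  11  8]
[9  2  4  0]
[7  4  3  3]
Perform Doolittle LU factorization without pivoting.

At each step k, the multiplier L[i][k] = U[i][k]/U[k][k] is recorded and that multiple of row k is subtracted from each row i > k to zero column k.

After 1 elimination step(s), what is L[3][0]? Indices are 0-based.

L[3][0] = 6

Step 1: pivot at (0,0) is 12.
  row1 ← row1 − (10)·row0  ⇒  L[1][0]=10, U row1=(0, 1, 1, 12)
  row2 ← row2 − (4)·row0  ⇒  L[2][0]=4, U row2=(0, 3, 0, 12)
  row3 ← row3 − (6)·row0  ⇒  L[3][0]=6, U row3=(0, 12, 10, 8)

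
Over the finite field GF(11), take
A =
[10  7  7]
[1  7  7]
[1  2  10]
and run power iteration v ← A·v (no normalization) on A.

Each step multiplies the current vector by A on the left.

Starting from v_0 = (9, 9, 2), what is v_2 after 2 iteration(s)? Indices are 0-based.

v_0 = (9, 9, 2).
v_1 = A·v_0 = (2, 9, 3).
v_2 = A·v_1 = (5, 9, 6).

v_2 = (5, 9, 6)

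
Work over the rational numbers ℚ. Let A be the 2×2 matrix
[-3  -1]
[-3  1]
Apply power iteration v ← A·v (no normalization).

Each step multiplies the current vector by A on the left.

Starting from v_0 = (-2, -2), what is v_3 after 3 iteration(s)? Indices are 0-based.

v_0 = (-2, -2).
v_1 = A·v_0 = (8, 4).
v_2 = A·v_1 = (-28, -20).
v_3 = A·v_2 = (104, 64).

v_3 = (104, 64)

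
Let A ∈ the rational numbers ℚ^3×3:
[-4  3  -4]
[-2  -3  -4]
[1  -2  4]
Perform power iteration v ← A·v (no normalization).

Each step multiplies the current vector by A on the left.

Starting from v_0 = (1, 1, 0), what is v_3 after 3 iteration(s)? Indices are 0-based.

v_3 = (71, -69, -29)

v_0 = (1, 1, 0).
v_1 = A·v_0 = (-1, -5, -1).
v_2 = A·v_1 = (-7, 21, 5).
v_3 = A·v_2 = (71, -69, -29).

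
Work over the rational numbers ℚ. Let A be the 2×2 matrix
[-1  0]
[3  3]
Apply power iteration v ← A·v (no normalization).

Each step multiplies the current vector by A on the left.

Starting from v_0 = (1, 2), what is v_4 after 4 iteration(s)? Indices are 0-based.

v_4 = (1, 222)

v_0 = (1, 2).
v_1 = A·v_0 = (-1, 9).
v_2 = A·v_1 = (1, 24).
v_3 = A·v_2 = (-1, 75).
v_4 = A·v_3 = (1, 222).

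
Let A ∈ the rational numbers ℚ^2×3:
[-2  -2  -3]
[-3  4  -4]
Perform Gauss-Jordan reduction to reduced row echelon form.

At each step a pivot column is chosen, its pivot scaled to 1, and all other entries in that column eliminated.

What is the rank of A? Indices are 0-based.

pivot(0,0)=-2: scale R0 → (1, 1, 3/2)
  clear (1,0): R1 −= (-3)R0 → (0, 7, 1/2)
pivot(1,1)=7: scale R1 → (0, 1, 1/14)
  clear (0,1): R0 −= (1)R1 → (1, 0, 10/7)

rank = 2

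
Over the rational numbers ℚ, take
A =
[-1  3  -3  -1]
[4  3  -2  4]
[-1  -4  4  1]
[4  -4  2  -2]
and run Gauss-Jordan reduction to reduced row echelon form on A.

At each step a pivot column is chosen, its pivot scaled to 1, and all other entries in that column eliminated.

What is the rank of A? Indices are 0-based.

rank = 4

pivot(0,0)=-1: scale R0 → (1, -3, 3, 1)
  clear (1,0): R1 −= (4)R0 → (0, 15, -14, 0)
  clear (2,0): R2 −= (-1)R0 → (0, -7, 7, 2)
  clear (3,0): R3 −= (4)R0 → (0, 8, -10, -6)
pivot(1,1)=15: scale R1 → (0, 1, -14/15, 0)
  clear (0,1): R0 −= (-3)R1 → (1, 0, 1/5, 1)
  clear (2,1): R2 −= (-7)R1 → (0, 0, 7/15, 2)
  clear (3,1): R3 −= (8)R1 → (0, 0, -38/15, -6)
pivot(2,2)=7/15: scale R2 → (0, 0, 1, 30/7)
  clear (0,2): R0 −= (1/5)R2 → (1, 0, 0, 1/7)
  clear (1,2): R1 −= (-14/15)R2 → (0, 1, 0, 4)
  clear (3,2): R3 −= (-38/15)R2 → (0, 0, 0, 34/7)
pivot(3,3)=34/7: scale R3 → (0, 0, 0, 1)
  clear (0,3): R0 −= (1/7)R3 → (1, 0, 0, 0)
  clear (1,3): R1 −= (4)R3 → (0, 1, 0, 0)
  clear (2,3): R2 −= (30/7)R3 → (0, 0, 1, 0)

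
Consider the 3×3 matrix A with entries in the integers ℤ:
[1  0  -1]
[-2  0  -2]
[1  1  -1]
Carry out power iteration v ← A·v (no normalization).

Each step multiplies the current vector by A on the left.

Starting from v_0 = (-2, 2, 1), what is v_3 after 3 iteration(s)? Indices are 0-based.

v_3 = (-2, 4, 6)

v_0 = (-2, 2, 1).
v_1 = A·v_0 = (-3, 2, -1).
v_2 = A·v_1 = (-2, 8, 0).
v_3 = A·v_2 = (-2, 4, 6).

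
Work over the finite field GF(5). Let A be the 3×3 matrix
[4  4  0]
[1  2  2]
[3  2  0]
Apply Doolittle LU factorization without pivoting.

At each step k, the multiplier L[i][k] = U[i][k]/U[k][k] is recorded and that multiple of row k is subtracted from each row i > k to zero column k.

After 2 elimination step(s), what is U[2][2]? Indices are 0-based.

U[2][2] = 2

Step 1: pivot at (0,0) is 4.
  row1 ← row1 − (4)·row0  ⇒  L[1][0]=4, U row1=(0, 1, 2)
  row2 ← row2 − (2)·row0  ⇒  L[2][0]=2, U row2=(0, 4, 0)
Step 2: pivot at (1,1) is 1.
  row2 ← row2 − (4)·row1  ⇒  L[2][1]=4, U row2=(0, 0, 2)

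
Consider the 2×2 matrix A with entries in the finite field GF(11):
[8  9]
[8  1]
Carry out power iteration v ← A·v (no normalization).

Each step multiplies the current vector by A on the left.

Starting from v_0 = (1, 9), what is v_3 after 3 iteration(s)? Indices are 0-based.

v_3 = (6, 4)

v_0 = (1, 9).
v_1 = A·v_0 = (1, 6).
v_2 = A·v_1 = (7, 3).
v_3 = A·v_2 = (6, 4).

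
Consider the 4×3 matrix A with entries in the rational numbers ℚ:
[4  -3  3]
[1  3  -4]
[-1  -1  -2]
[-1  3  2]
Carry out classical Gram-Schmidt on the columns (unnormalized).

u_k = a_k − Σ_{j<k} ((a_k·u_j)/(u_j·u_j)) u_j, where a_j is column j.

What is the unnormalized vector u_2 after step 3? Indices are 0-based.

Step 1: u_0 = a_0 = (4, 1, -1, -1).
Step 2: u_1 = a_1 − (-11/19)·u_0 = (-13/19, 68/19, -30/19, 46/19).
Step 3: u_2 = a_2 − (8/19)·u_0 − (-53/137)·u_1 = (144/137, -416/137, -300/137, 460/137).

u_2 = (144/137, -416/137, -300/137, 460/137)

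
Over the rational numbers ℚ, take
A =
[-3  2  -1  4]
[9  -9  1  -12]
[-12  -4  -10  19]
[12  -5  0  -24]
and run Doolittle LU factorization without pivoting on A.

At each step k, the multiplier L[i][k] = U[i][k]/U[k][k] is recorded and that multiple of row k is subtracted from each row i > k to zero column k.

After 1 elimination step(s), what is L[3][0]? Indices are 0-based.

Step 1: pivot at (0,0) is -3.
  row1 ← row1 − (-3)·row0  ⇒  L[1][0]=-3, U row1=(0, -3, -2, 0)
  row2 ← row2 − (4)·row0  ⇒  L[2][0]=4, U row2=(0, -12, -6, 3)
  row3 ← row3 − (-4)·row0  ⇒  L[3][0]=-4, U row3=(0, 3, -4, -8)

L[3][0] = -4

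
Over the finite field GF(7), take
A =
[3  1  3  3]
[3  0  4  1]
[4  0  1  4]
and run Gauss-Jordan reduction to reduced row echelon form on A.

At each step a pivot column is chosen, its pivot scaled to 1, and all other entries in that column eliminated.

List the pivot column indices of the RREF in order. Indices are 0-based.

pivot columns: 0, 1, 2

step 1: normalize row 0 (÷3) = (1, 5, 1, 1)
  row 1: subtract 3×row0 = (0, 6, 1, 5)
  row 2: subtract 4×row0 = (0, 1, 4, 0)
step 2: normalize row 1 (÷6) = (0, 1, 6, 2)
  row 0: subtract 5×row1 = (1, 0, 6, 5)
  row 2: subtract 1×row1 = (0, 0, 5, 5)
step 3: normalize row 2 (÷5) = (0, 0, 1, 1)
  row 0: subtract 6×row2 = (1, 0, 0, 6)
  row 1: subtract 6×row2 = (0, 1, 0, 3)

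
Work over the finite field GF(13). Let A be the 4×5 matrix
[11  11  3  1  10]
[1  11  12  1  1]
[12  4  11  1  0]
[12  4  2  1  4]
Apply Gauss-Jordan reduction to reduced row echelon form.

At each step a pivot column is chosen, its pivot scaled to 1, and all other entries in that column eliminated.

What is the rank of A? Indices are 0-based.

rank = 4

[1] R0 /= 11  ⇒  (1, 1, 5, 6, 8)
     R1 -= 1·R0  ⇒  (0, 10, 7, 8, 6)
     R2 -= 12·R0  ⇒  (0, 5, 3, 7, 8)
     R3 -= 12·R0  ⇒  (0, 5, 7, 7, 12)
[2] R1 /= 10  ⇒  (0, 1, 2, 6, 11)
     R0 -= 1·R1  ⇒  (1, 0, 3, 0, 10)
     R2 -= 5·R1  ⇒  (0, 0, 6, 3, 5)
     R3 -= 5·R1  ⇒  (0, 0, 10, 3, 9)
[3] R2 /= 6  ⇒  (0, 0, 1, 7, 3)
     R0 -= 3·R2  ⇒  (1, 0, 0, 5, 1)
     R1 -= 2·R2  ⇒  (0, 1, 0, 5, 5)
     R3 -= 10·R2  ⇒  (0, 0, 0, 11, 5)
[4] R3 /= 11  ⇒  (0, 0, 0, 1, 4)
     R0 -= 5·R3  ⇒  (1, 0, 0, 0, 7)
     R1 -= 5·R3  ⇒  (0, 1, 0, 0, 11)
     R2 -= 7·R3  ⇒  (0, 0, 1, 0, 1)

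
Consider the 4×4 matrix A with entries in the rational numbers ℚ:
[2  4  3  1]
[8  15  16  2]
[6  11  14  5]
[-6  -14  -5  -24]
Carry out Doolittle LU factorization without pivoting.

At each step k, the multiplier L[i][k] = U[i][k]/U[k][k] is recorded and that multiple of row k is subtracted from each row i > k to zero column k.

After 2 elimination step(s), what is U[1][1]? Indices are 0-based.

Step 1: pivot at (0,0) is 2.
  row1 ← row1 − (4)·row0  ⇒  L[1][0]=4, U row1=(0, -1, 4, -2)
  row2 ← row2 − (3)·row0  ⇒  L[2][0]=3, U row2=(0, -1, 5, 2)
  row3 ← row3 − (-3)·row0  ⇒  L[3][0]=-3, U row3=(0, -2, 4, -21)
Step 2: pivot at (1,1) is -1.
  row2 ← row2 − (1)·row1  ⇒  L[2][1]=1, U row2=(0, 0, 1, 4)
  row3 ← row3 − (2)·row1  ⇒  L[3][1]=2, U row3=(0, 0, -4, -17)

U[1][1] = -1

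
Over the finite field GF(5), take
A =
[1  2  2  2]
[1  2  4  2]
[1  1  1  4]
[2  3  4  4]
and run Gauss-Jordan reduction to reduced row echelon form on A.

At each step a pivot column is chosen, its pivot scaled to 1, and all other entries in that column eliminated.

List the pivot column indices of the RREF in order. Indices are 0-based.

pivot columns: 0, 1, 2, 3

step 1: normalize row 0 (÷1) = (1, 2, 2, 2)
  row 1: subtract 1×row0 = (0, 0, 2, 0)
  row 2: subtract 1×row0 = (0, 4, 4, 2)
  row 3: subtract 2×row0 = (0, 4, 0, 0)
step 2: exchange rows 1,2
step 2: normalize row 1 (÷4) = (0, 1, 1, 3)
  row 0: subtract 2×row1 = (1, 0, 0, 1)
  row 3: subtract 4×row1 = (0, 0, 1, 3)
step 3: normalize row 2 (÷2) = (0, 0, 1, 0)
  row 1: subtract 1×row2 = (0, 1, 0, 3)
  row 3: subtract 1×row2 = (0, 0, 0, 3)
step 4: normalize row 3 (÷3) = (0, 0, 0, 1)
  row 0: subtract 1×row3 = (1, 0, 0, 0)
  row 1: subtract 3×row3 = (0, 1, 0, 0)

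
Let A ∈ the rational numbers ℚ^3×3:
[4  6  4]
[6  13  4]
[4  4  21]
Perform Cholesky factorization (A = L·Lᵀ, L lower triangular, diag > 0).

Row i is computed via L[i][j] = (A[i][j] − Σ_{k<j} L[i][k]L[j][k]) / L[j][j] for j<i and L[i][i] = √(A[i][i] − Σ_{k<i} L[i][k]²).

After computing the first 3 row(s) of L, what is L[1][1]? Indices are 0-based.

Step 1: L[0][0] = √(4) = 2.
  L[1][0] = (6) / L[0][0] = 3.
Step 2: L[1][1] = √(4) = 2.
  L[2][0] = (4) / L[0][0] = 2.
  L[2][1] = (-2) / L[1][1] = -1.
Step 3: L[2][2] = √(16) = 4.

L[1][1] = 2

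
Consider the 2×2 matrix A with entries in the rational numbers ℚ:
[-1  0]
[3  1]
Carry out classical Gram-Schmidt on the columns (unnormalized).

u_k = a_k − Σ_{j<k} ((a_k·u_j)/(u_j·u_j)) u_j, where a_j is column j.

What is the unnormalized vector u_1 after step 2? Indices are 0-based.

u_1 = (3/10, 1/10)

Step 1: u_0 = a_0 = (-1, 3).
Step 2: u_1 = a_1 − (3/10)·u_0 = (3/10, 1/10).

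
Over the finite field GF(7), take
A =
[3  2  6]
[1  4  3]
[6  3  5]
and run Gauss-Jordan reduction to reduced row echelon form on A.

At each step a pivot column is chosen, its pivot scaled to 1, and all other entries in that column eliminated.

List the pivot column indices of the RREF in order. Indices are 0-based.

pivot columns: 0, 1, 2

step 1: normalize row 0 (÷3) = (1, 3, 2)
  row 1: subtract 1×row0 = (0, 1, 1)
  row 2: subtract 6×row0 = (0, 6, 0)
step 2: normalize row 1 (÷1) = (0, 1, 1)
  row 0: subtract 3×row1 = (1, 0, 6)
  row 2: subtract 6×row1 = (0, 0, 1)
step 3: normalize row 2 (÷1) = (0, 0, 1)
  row 0: subtract 6×row2 = (1, 0, 0)
  row 1: subtract 1×row2 = (0, 1, 0)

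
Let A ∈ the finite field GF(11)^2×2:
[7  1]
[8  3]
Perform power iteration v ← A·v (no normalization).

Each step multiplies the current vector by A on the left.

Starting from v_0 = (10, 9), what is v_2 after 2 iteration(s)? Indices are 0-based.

v_2 = (0, 7)

v_0 = (10, 9).
v_1 = A·v_0 = (2, 8).
v_2 = A·v_1 = (0, 7).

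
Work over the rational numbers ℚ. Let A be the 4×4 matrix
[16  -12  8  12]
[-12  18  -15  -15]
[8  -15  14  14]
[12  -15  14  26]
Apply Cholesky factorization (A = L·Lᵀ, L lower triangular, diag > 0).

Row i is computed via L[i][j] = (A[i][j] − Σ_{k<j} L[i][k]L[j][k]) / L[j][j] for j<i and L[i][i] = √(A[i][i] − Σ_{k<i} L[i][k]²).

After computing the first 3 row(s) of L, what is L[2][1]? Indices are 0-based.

Step 1: L[0][0] = √(16) = 4.
  L[1][0] = (-12) / L[0][0] = -3.
Step 2: L[1][1] = √(9) = 3.
  L[2][0] = (8) / L[0][0] = 2.
  L[2][1] = (-9) / L[1][1] = -3.
Step 3: L[2][2] = √(1) = 1.

L[2][1] = -3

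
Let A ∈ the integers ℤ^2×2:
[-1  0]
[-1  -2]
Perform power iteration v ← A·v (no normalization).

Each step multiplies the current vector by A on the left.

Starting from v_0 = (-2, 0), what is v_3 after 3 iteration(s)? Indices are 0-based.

v_3 = (2, 14)

v_0 = (-2, 0).
v_1 = A·v_0 = (2, 2).
v_2 = A·v_1 = (-2, -6).
v_3 = A·v_2 = (2, 14).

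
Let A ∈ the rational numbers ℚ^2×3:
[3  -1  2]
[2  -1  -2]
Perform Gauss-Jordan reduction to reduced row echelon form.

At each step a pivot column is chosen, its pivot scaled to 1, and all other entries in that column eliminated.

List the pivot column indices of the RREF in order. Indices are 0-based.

pivot columns: 0, 1

pivot(0,0)=3: scale R0 → (1, -1/3, 2/3)
  clear (1,0): R1 −= (2)R0 → (0, -1/3, -10/3)
pivot(1,1)=-1/3: scale R1 → (0, 1, 10)
  clear (0,1): R0 −= (-1/3)R1 → (1, 0, 4)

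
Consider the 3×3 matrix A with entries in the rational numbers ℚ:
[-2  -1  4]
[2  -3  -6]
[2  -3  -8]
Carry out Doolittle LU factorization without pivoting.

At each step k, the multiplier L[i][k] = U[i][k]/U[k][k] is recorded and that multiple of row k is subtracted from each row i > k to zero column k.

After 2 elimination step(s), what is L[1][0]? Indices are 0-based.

Step 1: pivot at (0,0) is -2.
  row1 ← row1 − (-1)·row0  ⇒  L[1][0]=-1, U row1=(0, -4, -2)
  row2 ← row2 − (-1)·row0  ⇒  L[2][0]=-1, U row2=(0, -4, -4)
Step 2: pivot at (1,1) is -4.
  row2 ← row2 − (1)·row1  ⇒  L[2][1]=1, U row2=(0, 0, -2)

L[1][0] = -1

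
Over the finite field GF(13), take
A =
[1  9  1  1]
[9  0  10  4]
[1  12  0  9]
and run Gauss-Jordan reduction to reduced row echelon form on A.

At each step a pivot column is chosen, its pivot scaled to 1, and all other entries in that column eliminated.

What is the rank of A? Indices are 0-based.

pivot(0,0)=1: scale R0 → (1, 9, 1, 1)
  clear (1,0): R1 −= (9)R0 → (0, 10, 1, 8)
  clear (2,0): R2 −= (1)R0 → (0, 3, 12, 8)
pivot(1,1)=10: scale R1 → (0, 1, 4, 6)
  clear (0,1): R0 −= (9)R1 → (1, 0, 4, 12)
  clear (2,1): R2 −= (3)R1 → (0, 0, 0, 3)
col 2: no nonzero at/below row 2; advance.
pivot(2,3)=3: scale R2 → (0, 0, 0, 1)
  clear (0,3): R0 −= (12)R2 → (1, 0, 4, 0)
  clear (1,3): R1 −= (6)R2 → (0, 1, 4, 0)

rank = 3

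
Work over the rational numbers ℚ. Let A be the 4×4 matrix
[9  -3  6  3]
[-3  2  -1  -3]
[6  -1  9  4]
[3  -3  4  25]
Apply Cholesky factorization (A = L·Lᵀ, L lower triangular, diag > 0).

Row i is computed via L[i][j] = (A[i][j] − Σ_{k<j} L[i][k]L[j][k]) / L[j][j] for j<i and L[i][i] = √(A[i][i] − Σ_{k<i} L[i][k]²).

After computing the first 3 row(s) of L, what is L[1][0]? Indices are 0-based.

L[1][0] = -1

Step 1: L[0][0] = √(9) = 3.
  L[1][0] = (-3) / L[0][0] = -1.
Step 2: L[1][1] = √(1) = 1.
  L[2][0] = (6) / L[0][0] = 2.
  L[2][1] = (1) / L[1][1] = 1.
Step 3: L[2][2] = √(4) = 2.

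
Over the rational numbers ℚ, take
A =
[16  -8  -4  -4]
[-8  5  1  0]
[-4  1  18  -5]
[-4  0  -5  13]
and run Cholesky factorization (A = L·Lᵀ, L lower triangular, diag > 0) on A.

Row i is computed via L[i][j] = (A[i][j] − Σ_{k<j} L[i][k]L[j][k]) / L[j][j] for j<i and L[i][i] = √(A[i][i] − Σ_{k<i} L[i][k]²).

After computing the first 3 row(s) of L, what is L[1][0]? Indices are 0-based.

L[1][0] = -2

Step 1: L[0][0] = √(16) = 4.
  L[1][0] = (-8) / L[0][0] = -2.
Step 2: L[1][1] = √(1) = 1.
  L[2][0] = (-4) / L[0][0] = -1.
  L[2][1] = (-1) / L[1][1] = -1.
Step 3: L[2][2] = √(16) = 4.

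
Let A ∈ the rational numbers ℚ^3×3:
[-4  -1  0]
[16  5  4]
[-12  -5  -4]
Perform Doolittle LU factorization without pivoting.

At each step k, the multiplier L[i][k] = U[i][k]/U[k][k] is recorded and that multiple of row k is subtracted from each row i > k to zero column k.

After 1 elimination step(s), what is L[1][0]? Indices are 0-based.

L[1][0] = -4

[col 0] pivot -4
  R1 -= -4*R0 → (0, 1, 4)  (L[1][0] := -4)
  R2 -= 3*R0 → (0, -2, -4)  (L[2][0] := 3)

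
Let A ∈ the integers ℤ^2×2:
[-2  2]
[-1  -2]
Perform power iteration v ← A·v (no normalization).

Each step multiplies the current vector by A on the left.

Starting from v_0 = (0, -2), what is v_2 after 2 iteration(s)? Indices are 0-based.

v_2 = (16, -4)

v_0 = (0, -2).
v_1 = A·v_0 = (-4, 4).
v_2 = A·v_1 = (16, -4).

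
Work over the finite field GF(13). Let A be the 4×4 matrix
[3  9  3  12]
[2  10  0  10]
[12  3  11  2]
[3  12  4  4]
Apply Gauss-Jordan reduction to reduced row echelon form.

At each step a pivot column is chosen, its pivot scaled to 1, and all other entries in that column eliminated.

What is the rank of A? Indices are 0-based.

step 1: normalize row 0 (÷3) = (1, 3, 1, 4)
  row 1: subtract 2×row0 = (0, 4, 11, 2)
  row 2: subtract 12×row0 = (0, 6, 12, 6)
  row 3: subtract 3×row0 = (0, 3, 1, 5)
step 2: normalize row 1 (÷4) = (0, 1, 6, 7)
  row 0: subtract 3×row1 = (1, 0, 9, 9)
  row 2: subtract 6×row1 = (0, 0, 2, 3)
  row 3: subtract 3×row1 = (0, 0, 9, 10)
step 3: normalize row 2 (÷2) = (0, 0, 1, 8)
  row 0: subtract 9×row2 = (1, 0, 0, 2)
  row 1: subtract 6×row2 = (0, 1, 0, 11)
  row 3: subtract 9×row2 = (0, 0, 0, 3)
step 4: normalize row 3 (÷3) = (0, 0, 0, 1)
  row 0: subtract 2×row3 = (1, 0, 0, 0)
  row 1: subtract 11×row3 = (0, 1, 0, 0)
  row 2: subtract 8×row3 = (0, 0, 1, 0)

rank = 4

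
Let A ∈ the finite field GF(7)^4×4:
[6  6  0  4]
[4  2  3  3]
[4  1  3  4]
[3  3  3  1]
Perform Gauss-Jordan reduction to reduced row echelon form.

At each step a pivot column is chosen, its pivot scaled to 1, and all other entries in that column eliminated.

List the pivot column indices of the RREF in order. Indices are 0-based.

pivot columns: 0, 1, 2, 3

pivot(0,0)=6: scale R0 → (1, 1, 0, 3)
  clear (1,0): R1 −= (4)R0 → (0, 5, 3, 5)
  clear (2,0): R2 −= (4)R0 → (0, 4, 3, 6)
  clear (3,0): R3 −= (3)R0 → (0, 0, 3, 6)
pivot(1,1)=5: scale R1 → (0, 1, 2, 1)
  clear (0,1): R0 −= (1)R1 → (1, 0, 5, 2)
  clear (2,1): R2 −= (4)R1 → (0, 0, 2, 2)
pivot(2,2)=2: scale R2 → (0, 0, 1, 1)
  clear (0,2): R0 −= (5)R2 → (1, 0, 0, 4)
  clear (1,2): R1 −= (2)R2 → (0, 1, 0, 6)
  clear (3,2): R3 −= (3)R2 → (0, 0, 0, 3)
pivot(3,3)=3: scale R3 → (0, 0, 0, 1)
  clear (0,3): R0 −= (4)R3 → (1, 0, 0, 0)
  clear (1,3): R1 −= (6)R3 → (0, 1, 0, 0)
  clear (2,3): R2 −= (1)R3 → (0, 0, 1, 0)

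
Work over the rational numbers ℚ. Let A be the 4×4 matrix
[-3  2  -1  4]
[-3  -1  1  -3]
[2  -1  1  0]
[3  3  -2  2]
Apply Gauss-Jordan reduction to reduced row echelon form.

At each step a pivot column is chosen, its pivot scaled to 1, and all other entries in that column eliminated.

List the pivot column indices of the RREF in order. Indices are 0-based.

pivot columns: 0, 1, 2, 3

[1] R0 /= -3  ⇒  (1, -2/3, 1/3, -4/3)
     R1 -= -3·R0  ⇒  (0, -3, 2, -7)
     R2 -= 2·R0  ⇒  (0, 1/3, 1/3, 8/3)
     R3 -= 3·R0  ⇒  (0, 5, -3, 6)
[2] R1 /= -3  ⇒  (0, 1, -2/3, 7/3)
     R0 -= -2/3·R1  ⇒  (1, 0, -1/9, 2/9)
     R2 -= 1/3·R1  ⇒  (0, 0, 5/9, 17/9)
     R3 -= 5·R1  ⇒  (0, 0, 1/3, -17/3)
[3] R2 /= 5/9  ⇒  (0, 0, 1, 17/5)
     R0 -= -1/9·R2  ⇒  (1, 0, 0, 3/5)
     R1 -= -2/3·R2  ⇒  (0, 1, 0, 23/5)
     R3 -= 1/3·R2  ⇒  (0, 0, 0, -34/5)
[4] R3 /= -34/5  ⇒  (0, 0, 0, 1)
     R0 -= 3/5·R3  ⇒  (1, 0, 0, 0)
     R1 -= 23/5·R3  ⇒  (0, 1, 0, 0)
     R2 -= 17/5·R3  ⇒  (0, 0, 1, 0)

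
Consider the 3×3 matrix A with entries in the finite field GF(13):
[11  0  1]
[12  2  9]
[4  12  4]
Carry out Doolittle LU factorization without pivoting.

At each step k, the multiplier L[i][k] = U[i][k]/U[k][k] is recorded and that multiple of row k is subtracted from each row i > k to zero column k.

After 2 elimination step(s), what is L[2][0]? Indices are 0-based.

L[2][0] = 11

Step 1: pivot at (0,0) is 11.
  row1 ← row1 − (7)·row0  ⇒  L[1][0]=7, U row1=(0, 2, 2)
  row2 ← row2 − (11)·row0  ⇒  L[2][0]=11, U row2=(0, 12, 6)
Step 2: pivot at (1,1) is 2.
  row2 ← row2 − (6)·row1  ⇒  L[2][1]=6, U row2=(0, 0, 7)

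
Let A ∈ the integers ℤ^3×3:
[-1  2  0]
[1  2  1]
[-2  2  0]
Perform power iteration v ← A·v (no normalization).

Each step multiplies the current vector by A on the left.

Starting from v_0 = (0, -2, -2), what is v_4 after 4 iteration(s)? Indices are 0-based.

v_4 = (-72, -160, -40)

v_0 = (0, -2, -2).
v_1 = A·v_0 = (-4, -6, -4).
v_2 = A·v_1 = (-8, -20, -4).
v_3 = A·v_2 = (-32, -52, -24).
v_4 = A·v_3 = (-72, -160, -40).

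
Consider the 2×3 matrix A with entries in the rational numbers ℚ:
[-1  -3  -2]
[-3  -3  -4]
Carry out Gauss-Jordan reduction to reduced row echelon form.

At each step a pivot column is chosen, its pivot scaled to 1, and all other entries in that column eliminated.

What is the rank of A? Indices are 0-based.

pivot(0,0)=-1: scale R0 → (1, 3, 2)
  clear (1,0): R1 −= (-3)R0 → (0, 6, 2)
pivot(1,1)=6: scale R1 → (0, 1, 1/3)
  clear (0,1): R0 −= (3)R1 → (1, 0, 1)

rank = 2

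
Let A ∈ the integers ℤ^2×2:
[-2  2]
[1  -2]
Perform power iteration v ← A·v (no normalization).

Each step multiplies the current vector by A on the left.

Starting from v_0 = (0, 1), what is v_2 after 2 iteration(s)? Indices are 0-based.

v_0 = (0, 1).
v_1 = A·v_0 = (2, -2).
v_2 = A·v_1 = (-8, 6).

v_2 = (-8, 6)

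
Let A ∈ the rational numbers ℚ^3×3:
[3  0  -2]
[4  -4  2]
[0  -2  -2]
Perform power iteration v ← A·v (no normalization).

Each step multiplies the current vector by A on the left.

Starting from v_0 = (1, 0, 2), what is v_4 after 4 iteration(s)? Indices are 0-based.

v_4 = (-115, -388, -568)

v_0 = (1, 0, 2).
v_1 = A·v_0 = (-1, 8, -4).
v_2 = A·v_1 = (5, -44, -8).
v_3 = A·v_2 = (31, 180, 104).
v_4 = A·v_3 = (-115, -388, -568).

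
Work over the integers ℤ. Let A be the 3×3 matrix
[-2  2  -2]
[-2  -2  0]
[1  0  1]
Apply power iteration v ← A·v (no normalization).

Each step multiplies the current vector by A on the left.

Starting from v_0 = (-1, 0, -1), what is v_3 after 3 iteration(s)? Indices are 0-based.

v_3 = (-28, 24, 2)

v_0 = (-1, 0, -1).
v_1 = A·v_0 = (4, 2, -2).
v_2 = A·v_1 = (0, -12, 2).
v_3 = A·v_2 = (-28, 24, 2).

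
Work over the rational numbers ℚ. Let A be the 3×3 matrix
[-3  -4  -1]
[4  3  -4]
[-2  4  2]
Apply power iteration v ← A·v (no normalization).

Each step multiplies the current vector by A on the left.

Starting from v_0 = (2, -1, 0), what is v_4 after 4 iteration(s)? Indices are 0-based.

v_0 = (2, -1, 0).
v_1 = A·v_0 = (-2, 5, -8).
v_2 = A·v_1 = (-6, 39, 8).
v_3 = A·v_2 = (-146, 61, 184).
v_4 = A·v_3 = (10, -1137, 904).

v_4 = (10, -1137, 904)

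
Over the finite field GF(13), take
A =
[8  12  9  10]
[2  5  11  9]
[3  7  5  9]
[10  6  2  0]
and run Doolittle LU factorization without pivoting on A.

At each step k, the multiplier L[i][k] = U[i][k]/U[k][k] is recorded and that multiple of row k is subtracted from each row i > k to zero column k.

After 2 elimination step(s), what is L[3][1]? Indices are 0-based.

[col 0] pivot 8
  R1 -= 10*R0 → (0, 2, 12, 0)  (L[1][0] := 10)
  R2 -= 2*R0 → (0, 9, 0, 2)  (L[2][0] := 2)
  R3 -= 11*R0 → (0, 4, 7, 7)  (L[3][0] := 11)
[col 1] pivot 2
  R2 -= 11*R1 → (0, 0, 11, 2)  (L[2][1] := 11)
  R3 -= 2*R1 → (0, 0, 9, 7)  (L[3][1] := 2)

L[3][1] = 2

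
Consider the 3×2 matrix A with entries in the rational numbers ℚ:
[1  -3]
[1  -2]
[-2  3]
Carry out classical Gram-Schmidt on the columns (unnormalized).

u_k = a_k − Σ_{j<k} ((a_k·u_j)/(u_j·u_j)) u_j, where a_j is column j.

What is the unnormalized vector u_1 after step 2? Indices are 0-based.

u_1 = (-7/6, -1/6, -2/3)

Step 1: u_0 = a_0 = (1, 1, -2).
Step 2: u_1 = a_1 − (-11/6)·u_0 = (-7/6, -1/6, -2/3).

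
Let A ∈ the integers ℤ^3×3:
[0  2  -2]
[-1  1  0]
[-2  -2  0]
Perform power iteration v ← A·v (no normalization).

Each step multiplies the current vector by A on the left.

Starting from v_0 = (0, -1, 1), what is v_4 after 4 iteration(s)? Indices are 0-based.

v_4 = (6, 23, 10)

v_0 = (0, -1, 1).
v_1 = A·v_0 = (-4, -1, 2).
v_2 = A·v_1 = (-6, 3, 10).
v_3 = A·v_2 = (-14, 9, 6).
v_4 = A·v_3 = (6, 23, 10).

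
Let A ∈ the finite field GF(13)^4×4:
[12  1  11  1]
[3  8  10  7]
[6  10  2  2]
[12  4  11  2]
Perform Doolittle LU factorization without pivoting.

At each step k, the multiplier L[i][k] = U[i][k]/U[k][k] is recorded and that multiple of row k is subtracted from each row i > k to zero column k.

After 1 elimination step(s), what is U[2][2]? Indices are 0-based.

[col 0] pivot 12
  R1 -= 10*R0 → (0, 11, 4, 10)  (L[1][0] := 10)
  R2 -= 7*R0 → (0, 3, 3, 8)  (L[2][0] := 7)
  R3 -= 1*R0 → (0, 3, 0, 1)  (L[3][0] := 1)

U[2][2] = 3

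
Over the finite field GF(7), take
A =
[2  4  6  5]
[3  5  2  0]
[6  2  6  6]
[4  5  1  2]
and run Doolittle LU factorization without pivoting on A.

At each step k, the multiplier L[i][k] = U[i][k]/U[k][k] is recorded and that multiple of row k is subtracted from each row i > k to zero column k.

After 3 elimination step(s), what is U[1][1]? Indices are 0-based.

[col 0] pivot 2
  R1 -= 5*R0 → (0, 6, 0, 3)  (L[1][0] := 5)
  R2 -= 3*R0 → (0, 4, 2, 5)  (L[2][0] := 3)
  R3 -= 2*R0 → (0, 4, 3, 6)  (L[3][0] := 2)
[col 1] pivot 6
  R2 -= 3*R1 → (0, 0, 2, 3)  (L[2][1] := 3)
  R3 -= 3*R1 → (0, 0, 3, 4)  (L[3][1] := 3)
[col 2] pivot 2
  R3 -= 5*R2 → (0, 0, 0, 3)  (L[3][2] := 5)

U[1][1] = 6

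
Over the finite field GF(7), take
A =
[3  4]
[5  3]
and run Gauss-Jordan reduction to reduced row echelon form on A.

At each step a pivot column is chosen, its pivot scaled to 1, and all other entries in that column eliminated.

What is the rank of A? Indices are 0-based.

pivot(0,0)=3: scale R0 → (1, 6)
  clear (1,0): R1 −= (5)R0 → (0, 1)
pivot(1,1)=1: scale R1 → (0, 1)
  clear (0,1): R0 −= (6)R1 → (1, 0)

rank = 2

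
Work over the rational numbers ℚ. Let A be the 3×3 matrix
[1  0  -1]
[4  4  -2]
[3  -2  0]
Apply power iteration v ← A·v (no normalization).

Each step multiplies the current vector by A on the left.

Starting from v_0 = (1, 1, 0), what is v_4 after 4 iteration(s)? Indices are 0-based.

v_4 = (81, 836, -285)

v_0 = (1, 1, 0).
v_1 = A·v_0 = (1, 8, 1).
v_2 = A·v_1 = (0, 34, -13).
v_3 = A·v_2 = (13, 162, -68).
v_4 = A·v_3 = (81, 836, -285).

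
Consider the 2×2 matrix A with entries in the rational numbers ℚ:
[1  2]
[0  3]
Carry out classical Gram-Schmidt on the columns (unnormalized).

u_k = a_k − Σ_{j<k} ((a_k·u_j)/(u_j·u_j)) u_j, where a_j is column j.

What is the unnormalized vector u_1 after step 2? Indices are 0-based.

Step 1: u_0 = a_0 = (1, 0).
Step 2: u_1 = a_1 − (2)·u_0 = (0, 3).

u_1 = (0, 3)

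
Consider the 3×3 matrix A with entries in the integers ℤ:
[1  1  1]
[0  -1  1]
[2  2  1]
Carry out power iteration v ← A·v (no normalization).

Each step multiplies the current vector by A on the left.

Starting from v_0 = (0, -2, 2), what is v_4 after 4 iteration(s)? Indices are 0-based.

v_0 = (0, -2, 2).
v_1 = A·v_0 = (0, 4, -2).
v_2 = A·v_1 = (2, -6, 6).
v_3 = A·v_2 = (2, 12, -2).
v_4 = A·v_3 = (12, -14, 26).

v_4 = (12, -14, 26)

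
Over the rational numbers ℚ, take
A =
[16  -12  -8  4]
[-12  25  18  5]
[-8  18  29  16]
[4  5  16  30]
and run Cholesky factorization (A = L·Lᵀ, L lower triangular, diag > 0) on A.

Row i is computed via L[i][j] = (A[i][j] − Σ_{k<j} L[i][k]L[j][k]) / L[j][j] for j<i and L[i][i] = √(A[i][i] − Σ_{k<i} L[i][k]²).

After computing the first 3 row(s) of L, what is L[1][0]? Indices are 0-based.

Step 1: L[0][0] = √(16) = 4.
  L[1][0] = (-12) / L[0][0] = -3.
Step 2: L[1][1] = √(16) = 4.
  L[2][0] = (-8) / L[0][0] = -2.
  L[2][1] = (12) / L[1][1] = 3.
Step 3: L[2][2] = √(16) = 4.

L[1][0] = -3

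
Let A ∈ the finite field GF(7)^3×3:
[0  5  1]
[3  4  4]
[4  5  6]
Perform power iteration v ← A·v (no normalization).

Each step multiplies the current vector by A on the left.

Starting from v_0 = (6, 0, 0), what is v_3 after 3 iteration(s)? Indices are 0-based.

v_3 = (3, 4, 5)

v_0 = (6, 0, 0).
v_1 = A·v_0 = (0, 4, 3).
v_2 = A·v_1 = (2, 0, 3).
v_3 = A·v_2 = (3, 4, 5).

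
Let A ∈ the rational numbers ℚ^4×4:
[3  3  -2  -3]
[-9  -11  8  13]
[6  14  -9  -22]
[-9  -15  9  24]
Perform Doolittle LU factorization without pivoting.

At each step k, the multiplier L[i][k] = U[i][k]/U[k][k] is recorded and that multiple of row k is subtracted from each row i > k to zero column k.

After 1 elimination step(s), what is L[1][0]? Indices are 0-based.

k=0: U[0][0]=3
  eliminate (1,0): mult=-3, new row 1: (0, -2, 2, 4); set L[1][0]=-3
  eliminate (2,0): mult=2, new row 2: (0, 8, -5, -16); set L[2][0]=2
  eliminate (3,0): mult=-3, new row 3: (0, -6, 3, 15); set L[3][0]=-3

L[1][0] = -3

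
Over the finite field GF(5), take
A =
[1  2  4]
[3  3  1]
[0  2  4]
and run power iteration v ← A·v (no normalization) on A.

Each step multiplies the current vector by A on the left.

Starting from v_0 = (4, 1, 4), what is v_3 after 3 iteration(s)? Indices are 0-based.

v_0 = (4, 1, 4).
v_1 = A·v_0 = (2, 4, 3).
v_2 = A·v_1 = (2, 1, 0).
v_3 = A·v_2 = (4, 4, 2).

v_3 = (4, 4, 2)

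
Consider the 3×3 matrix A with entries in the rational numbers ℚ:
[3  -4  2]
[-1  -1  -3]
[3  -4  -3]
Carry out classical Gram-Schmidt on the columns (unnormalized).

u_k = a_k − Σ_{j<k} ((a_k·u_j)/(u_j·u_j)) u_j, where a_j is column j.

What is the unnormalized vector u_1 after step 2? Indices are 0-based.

Step 1: u_0 = a_0 = (3, -1, 3).
Step 2: u_1 = a_1 − (-23/19)·u_0 = (-7/19, -42/19, -7/19).

u_1 = (-7/19, -42/19, -7/19)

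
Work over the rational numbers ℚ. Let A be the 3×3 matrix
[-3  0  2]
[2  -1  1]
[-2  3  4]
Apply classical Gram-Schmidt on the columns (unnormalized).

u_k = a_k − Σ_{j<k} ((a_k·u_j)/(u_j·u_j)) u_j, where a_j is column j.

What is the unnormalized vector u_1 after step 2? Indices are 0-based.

Step 1: u_0 = a_0 = (-3, 2, -2).
Step 2: u_1 = a_1 − (-8/17)·u_0 = (-24/17, -1/17, 35/17).

u_1 = (-24/17, -1/17, 35/17)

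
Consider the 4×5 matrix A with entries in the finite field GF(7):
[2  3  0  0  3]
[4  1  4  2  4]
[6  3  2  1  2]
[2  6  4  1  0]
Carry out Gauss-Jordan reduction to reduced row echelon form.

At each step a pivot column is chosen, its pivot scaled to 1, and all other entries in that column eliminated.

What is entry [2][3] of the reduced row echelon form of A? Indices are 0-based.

[1] R0 /= 2  ⇒  (1, 5, 0, 0, 5)
     R1 -= 4·R0  ⇒  (0, 2, 4, 2, 5)
     R2 -= 6·R0  ⇒  (0, 1, 2, 1, 0)
     R3 -= 2·R0  ⇒  (0, 3, 4, 1, 4)
[2] R1 /= 2  ⇒  (0, 1, 2, 1, 6)
     R0 -= 5·R1  ⇒  (1, 0, 4, 2, 3)
     R2 -= 1·R1  ⇒  (0, 0, 0, 0, 1)
     R3 -= 3·R1  ⇒  (0, 0, 5, 5, 0)
[3] R2 <-> R3
[3] R2 /= 5  ⇒  (0, 0, 1, 1, 0)
     R0 -= 4·R2  ⇒  (1, 0, 0, 5, 3)
     R1 -= 2·R2  ⇒  (0, 1, 0, 6, 6)
column 3 empty below row 3
[4] R3 /= 1  ⇒  (0, 0, 0, 0, 1)
     R0 -= 3·R3  ⇒  (1, 0, 0, 5, 0)
     R1 -= 6·R3  ⇒  (0, 1, 0, 6, 0)

M[2][3] = 1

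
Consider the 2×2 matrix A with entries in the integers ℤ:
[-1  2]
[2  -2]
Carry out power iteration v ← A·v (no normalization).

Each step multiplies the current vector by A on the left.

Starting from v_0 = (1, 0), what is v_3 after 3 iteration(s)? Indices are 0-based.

v_0 = (1, 0).
v_1 = A·v_0 = (-1, 2).
v_2 = A·v_1 = (5, -6).
v_3 = A·v_2 = (-17, 22).

v_3 = (-17, 22)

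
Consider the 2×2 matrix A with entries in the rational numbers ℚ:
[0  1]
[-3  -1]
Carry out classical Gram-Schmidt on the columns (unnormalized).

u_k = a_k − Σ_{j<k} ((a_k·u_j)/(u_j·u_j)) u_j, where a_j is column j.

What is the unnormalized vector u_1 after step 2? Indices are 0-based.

Step 1: u_0 = a_0 = (0, -3).
Step 2: u_1 = a_1 − (1/3)·u_0 = (1, 0).

u_1 = (1, 0)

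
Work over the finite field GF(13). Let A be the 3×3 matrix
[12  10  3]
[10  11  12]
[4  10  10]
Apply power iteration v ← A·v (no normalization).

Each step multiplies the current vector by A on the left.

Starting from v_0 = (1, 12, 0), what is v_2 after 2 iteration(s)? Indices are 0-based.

v_0 = (1, 12, 0).
v_1 = A·v_0 = (2, 12, 7).
v_2 = A·v_1 = (9, 2, 3).

v_2 = (9, 2, 3)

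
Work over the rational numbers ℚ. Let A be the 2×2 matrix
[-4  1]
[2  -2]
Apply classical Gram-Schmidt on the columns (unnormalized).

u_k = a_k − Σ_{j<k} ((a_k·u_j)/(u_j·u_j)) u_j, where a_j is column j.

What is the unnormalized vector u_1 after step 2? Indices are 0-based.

Step 1: u_0 = a_0 = (-4, 2).
Step 2: u_1 = a_1 − (-2/5)·u_0 = (-3/5, -6/5).

u_1 = (-3/5, -6/5)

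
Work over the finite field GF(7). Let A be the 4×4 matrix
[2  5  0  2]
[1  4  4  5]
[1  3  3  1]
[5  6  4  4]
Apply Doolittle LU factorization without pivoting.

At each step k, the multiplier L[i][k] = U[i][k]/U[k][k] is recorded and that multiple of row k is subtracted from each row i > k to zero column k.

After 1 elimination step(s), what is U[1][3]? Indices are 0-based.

U[1][3] = 4

[col 0] pivot 2
  R1 -= 4*R0 → (0, 5, 4, 4)  (L[1][0] := 4)
  R2 -= 4*R0 → (0, 4, 3, 0)  (L[2][0] := 4)
  R3 -= 6*R0 → (0, 4, 4, 6)  (L[3][0] := 6)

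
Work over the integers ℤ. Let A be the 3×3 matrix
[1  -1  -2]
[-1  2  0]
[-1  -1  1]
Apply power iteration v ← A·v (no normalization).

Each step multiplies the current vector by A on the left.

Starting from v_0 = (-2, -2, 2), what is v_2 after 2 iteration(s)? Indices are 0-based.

v_0 = (-2, -2, 2).
v_1 = A·v_0 = (-4, -2, 6).
v_2 = A·v_1 = (-14, 0, 12).

v_2 = (-14, 0, 12)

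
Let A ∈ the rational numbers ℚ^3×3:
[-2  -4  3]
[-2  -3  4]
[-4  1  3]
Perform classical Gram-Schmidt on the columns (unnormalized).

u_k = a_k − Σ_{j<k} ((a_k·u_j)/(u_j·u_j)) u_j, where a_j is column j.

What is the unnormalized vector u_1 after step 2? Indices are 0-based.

Step 1: u_0 = a_0 = (-2, -2, -4).
Step 2: u_1 = a_1 − (5/12)·u_0 = (-19/6, -13/6, 8/3).

u_1 = (-19/6, -13/6, 8/3)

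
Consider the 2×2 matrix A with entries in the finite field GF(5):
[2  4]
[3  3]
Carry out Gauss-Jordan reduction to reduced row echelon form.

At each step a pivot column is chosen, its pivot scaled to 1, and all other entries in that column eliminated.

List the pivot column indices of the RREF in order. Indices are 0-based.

[1] R0 /= 2  ⇒  (1, 2)
     R1 -= 3·R0  ⇒  (0, 2)
[2] R1 /= 2  ⇒  (0, 1)
     R0 -= 2·R1  ⇒  (1, 0)

pivot columns: 0, 1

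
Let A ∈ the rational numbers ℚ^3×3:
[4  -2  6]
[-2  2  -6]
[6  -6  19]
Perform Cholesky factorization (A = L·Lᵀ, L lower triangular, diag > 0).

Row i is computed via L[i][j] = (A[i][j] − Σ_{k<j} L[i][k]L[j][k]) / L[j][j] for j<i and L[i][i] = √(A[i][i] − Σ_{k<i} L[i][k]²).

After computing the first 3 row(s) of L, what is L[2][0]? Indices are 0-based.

Step 1: L[0][0] = √(4) = 2.
  L[1][0] = (-2) / L[0][0] = -1.
Step 2: L[1][1] = √(1) = 1.
  L[2][0] = (6) / L[0][0] = 3.
  L[2][1] = (-3) / L[1][1] = -3.
Step 3: L[2][2] = √(1) = 1.

L[2][0] = 3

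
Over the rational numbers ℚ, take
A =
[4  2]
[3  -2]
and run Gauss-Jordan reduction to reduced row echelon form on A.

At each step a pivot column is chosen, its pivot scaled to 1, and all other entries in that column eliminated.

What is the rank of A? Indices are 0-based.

rank = 2

step 1: normalize row 0 (÷4) = (1, 1/2)
  row 1: subtract 3×row0 = (0, -7/2)
step 2: normalize row 1 (÷-7/2) = (0, 1)
  row 0: subtract 1/2×row1 = (1, 0)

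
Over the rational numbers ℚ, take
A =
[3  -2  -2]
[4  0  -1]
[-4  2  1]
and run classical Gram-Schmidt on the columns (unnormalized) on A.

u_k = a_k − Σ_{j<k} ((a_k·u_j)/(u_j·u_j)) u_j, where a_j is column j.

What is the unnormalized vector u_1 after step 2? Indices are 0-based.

u_1 = (-40/41, 56/41, 26/41)

Step 1: u_0 = a_0 = (3, 4, -4).
Step 2: u_1 = a_1 − (-14/41)·u_0 = (-40/41, 56/41, 26/41).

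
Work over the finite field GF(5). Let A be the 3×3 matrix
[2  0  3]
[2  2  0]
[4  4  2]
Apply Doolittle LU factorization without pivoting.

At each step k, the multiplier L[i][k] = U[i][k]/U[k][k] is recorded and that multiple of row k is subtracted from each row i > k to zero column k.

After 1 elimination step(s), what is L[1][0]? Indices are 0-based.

L[1][0] = 1

[col 0] pivot 2
  R1 -= 1*R0 → (0, 2, 2)  (L[1][0] := 1)
  R2 -= 2*R0 → (0, 4, 1)  (L[2][0] := 2)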